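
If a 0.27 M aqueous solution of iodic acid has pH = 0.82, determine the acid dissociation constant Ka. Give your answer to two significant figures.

Ka = 1.9 × 10^-1

[H+] = 10^(-0.82) = 1.51 × 10^-1 M
At equilibrium [HA] = 0.27 − 1.51 × 10^-1 = 1.19 × 10^-1 M
Ka = [H+][A-]/[HA] = (1.51 × 10^-1)² / 1.19 × 10^-1 = 1.9 × 10^-1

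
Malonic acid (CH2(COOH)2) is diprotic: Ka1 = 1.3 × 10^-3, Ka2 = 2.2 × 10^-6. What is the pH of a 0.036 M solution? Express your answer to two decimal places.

pH = 2.21

Ka1 ≫ Ka2, so treat the first dissociation as the only significant source of H+.
Ka1 = x²/(0.036 − x) = 1.3 × 10^-3
Solving the quadratic: x = (−Ka1 + √(Ka1² + 4·Ka1·C₀))/2 = 6.22 × 10^-3 M
pH = −log(6.22 × 10^-3) = 2.21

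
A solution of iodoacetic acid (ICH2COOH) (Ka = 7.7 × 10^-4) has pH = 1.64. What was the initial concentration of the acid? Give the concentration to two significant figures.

[H+] = 10^(-1.64) = 2.29 × 10^-2 M = x
Ka = x²/(C₀ − x) ⇒ C₀ = x + x²/Ka
C₀ = 2.29 × 10^-2 + (2.29 × 10^-2)²/(7.7 × 10^-4) = 7.04 × 10^-1 M

C₀ = 7.0 × 10^-1 M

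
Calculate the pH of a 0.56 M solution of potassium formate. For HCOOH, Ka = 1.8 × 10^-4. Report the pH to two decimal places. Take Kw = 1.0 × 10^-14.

HCOO- is the conjugate base of the weak acid HCOOH.
Kb = Kw/Ka = 1.0×10^-14 / 1.8 × 10^-4 = 5.56 × 10^-11
Let x = [OH-] at equilibrium. Kb = x²/(0.56 − x).
Assume x ≪ 0.56: x ≈ √(5.56 × 10^-11 × 0.56) = 5.58 × 10^-6 M
pOH = 5.25, so pH = 14.00 − pOH = 8.75

pH = 8.75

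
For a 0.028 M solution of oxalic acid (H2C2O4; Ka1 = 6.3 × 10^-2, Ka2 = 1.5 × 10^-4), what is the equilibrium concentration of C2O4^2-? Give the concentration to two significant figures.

1.5 × 10^-4 M

First ionization gives [H+] ≈ [HC2O4-] = 2.10 × 10^-2 M.
Second step: Ka2 = [H+][C2O4^2-]/[HC2O4-] ≈ [C2O4^2-] (since [H+] ≈ [HC2O4-]).
So [C2O4^2-] ≈ Ka2.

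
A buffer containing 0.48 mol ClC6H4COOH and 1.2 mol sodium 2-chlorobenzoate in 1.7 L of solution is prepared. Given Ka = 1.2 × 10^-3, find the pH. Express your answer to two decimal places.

pKa = −log(1.2 × 10^-3) = 2.921
Henderson–Hasselbalch: pH = pKa + log([ClC6H4COO-]/[ClC6H4COOH]) = 2.921 + log(1.2/0.48)
pH = 2.921 + (+0.398) = 3.32

pH = 3.32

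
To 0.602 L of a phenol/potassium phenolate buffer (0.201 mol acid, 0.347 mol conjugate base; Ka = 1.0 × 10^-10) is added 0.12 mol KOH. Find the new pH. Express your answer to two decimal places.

pH = 10.76

After neutralization: n(C6H5OH) = 0.081 mol, n(C6H5O-) = 0.467 mol.
pKa = −log(1.0 × 10^-10) = 10.000
pH = pKa + log([A⁻]/[HA]) = 10.000 + log(0.467/0.081) = 10.000 +0.761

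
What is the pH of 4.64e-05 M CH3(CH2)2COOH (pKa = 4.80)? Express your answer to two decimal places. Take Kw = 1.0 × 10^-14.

pH = 4.69

CH3(CH2)2COOH ⇌ CH3(CH2)2COO- + H+
Ka = 10^(−4.80) = 1.58 × 10^-5
Ka = [H+]²/(4.64e-05 − [H+]) = 1.58 × 10^-5
Here C₀/Ka ≈ 2.94, so the small-[H+] approximation fails. Use the quadratic:
[H+] = (−Ka + √(Ka² + 4·Ka·C₀))/2 = 2.03 × 10^-5 M
pH = −log[H+] = −log(2.03 × 10^-5) = 4.69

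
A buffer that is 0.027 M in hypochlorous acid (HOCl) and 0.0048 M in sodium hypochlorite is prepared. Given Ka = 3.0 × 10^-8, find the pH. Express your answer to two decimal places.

pH = 6.77

pKa = −log(3.0 × 10^-8) = 7.523
pH = pKa + log([A⁻]/[HA]) = 7.523 + log(0.0048/0.027)
pH = 7.523 + (-0.750) = 6.77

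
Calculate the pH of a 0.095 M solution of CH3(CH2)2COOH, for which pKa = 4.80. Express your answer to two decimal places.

pH = 2.91

CH3(CH2)2COOH ⇌ CH3(CH2)2COO- + H+
Ka = 10^(−4.80) = 1.58 × 10^-5
Ka = [H+]²/(0.095 − [H+]) = 1.58 × 10^-5
Neglecting [H+] in the denominator: [H+] = √(1.58 × 10^-5 × 0.095) = 1.23 × 10^-3 M
([H+]/C₀ = 1.3% < 5%, so the approximation holds.)
pH = −log(1.23 × 10^-3) = 2.91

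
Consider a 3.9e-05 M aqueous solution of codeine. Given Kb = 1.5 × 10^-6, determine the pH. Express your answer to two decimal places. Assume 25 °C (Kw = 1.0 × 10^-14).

pH = 8.84

C18H21NO3 + H2O ⇌ C18H22NO3+ + OH-
Kb = x²/(3.9e-05 − x) = 1.5 × 10^-6
The 5% rule fails; solving x² + Kb·x − Kb·C₀ = 0 exactly:
x = [−1.5e-06 + √(1.5e-06² + 2.34e-10)]/2 = 6.94 × 10^-6 M
pOH = −log(6.94 × 10^-6) = 5.16; pH = 14.00 − 5.16 = 8.84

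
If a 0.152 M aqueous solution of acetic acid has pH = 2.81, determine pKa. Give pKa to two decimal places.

pKa = 4.80

[H+] = 10^(-2.81) = 1.55 × 10^-3 M
At equilibrium [HA] = 0.152 − 1.55 × 10^-3 = 1.50 × 10^-1 M
Ka = [H+][A-]/[HA] = (1.55 × 10^-3)² / 1.50 × 10^-1 = 1.60 × 10^-5
pKa = -log(1.60 × 10^-5) = 4.80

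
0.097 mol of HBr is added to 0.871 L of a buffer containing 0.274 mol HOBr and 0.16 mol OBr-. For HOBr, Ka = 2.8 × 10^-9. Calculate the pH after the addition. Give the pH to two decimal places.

After neutralization: n(HOBr) = 0.371 mol, n(OBr-) = 0.063 mol.
pKa = −log(2.8 × 10^-9) = 8.553
pH = pKa + log([A⁻]/[HA]) = 8.553 + log(0.063/0.371) = 8.553 -0.770

pH = 7.78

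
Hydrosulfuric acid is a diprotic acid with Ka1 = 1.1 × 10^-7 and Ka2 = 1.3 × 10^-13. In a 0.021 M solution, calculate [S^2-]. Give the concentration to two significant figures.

First ionization gives [H+] ≈ [HS-] = 4.81 × 10^-5 M.
Second step: Ka2 = [H+][S^2-]/[HS-] ≈ [S^2-] (since [H+] ≈ [HS-]).
So [S^2-] ≈ Ka2.

1.3 × 10^-13 M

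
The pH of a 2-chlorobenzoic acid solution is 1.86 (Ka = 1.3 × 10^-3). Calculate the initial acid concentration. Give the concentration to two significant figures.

C₀ = 1.6 × 10^-1 M

[H+] = 10^(-1.86) = 1.38 × 10^-2 M = x
Ka = x²/(C₀ − x) ⇒ C₀ = x + x²/Ka
C₀ = 1.38 × 10^-2 + (1.38 × 10^-2)²/(1.3 × 10^-3) = 1.60 × 10^-1 M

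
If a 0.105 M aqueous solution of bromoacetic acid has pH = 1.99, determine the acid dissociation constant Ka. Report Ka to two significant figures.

Ka = 1.1 × 10^-3

[H+] = 10^(-1.99) = 1.02 × 10^-2 M
At equilibrium [HA] = 0.105 − 1.02 × 10^-2 = 9.48 × 10^-2 M
Ka = [H+][A-]/[HA] = (1.02 × 10^-2)² / 9.48 × 10^-2 = 1.1 × 10^-3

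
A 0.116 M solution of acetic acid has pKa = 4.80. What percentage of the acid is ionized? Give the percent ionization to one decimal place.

1.2%

CH3COOH ⇌ CH3COO- + H+; let x = [H+] at equilibrium.
Ka = 10^(−4.80) = 1.58 × 10^-5
x ≈ √(Ka·C₀) = √(1.58 × 10^-5 × 0.116) = 1.35 × 10^-3 M
Fraction ionized = 1.35 × 10^-3 / 0.116 = 0.0116 → 1.2%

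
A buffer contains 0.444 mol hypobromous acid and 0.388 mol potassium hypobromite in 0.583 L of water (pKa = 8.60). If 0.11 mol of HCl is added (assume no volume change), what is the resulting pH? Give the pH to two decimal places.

pH = 8.30

Added H+ converts OBr- to HOBr: HOBr → 0.554 mol, OBr- → 0.278 mol.
pH = pKa + log(n_OBr-/n_HOBr) = 8.60 + log(0.278/0.554) = 8.60 + (-0.299)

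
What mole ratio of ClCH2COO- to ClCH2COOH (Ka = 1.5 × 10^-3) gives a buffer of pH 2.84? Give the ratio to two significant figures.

ratio = 1.0

pKa = -log(1.5 × 10^-3) = 2.824
pH = pKa + log(r) ⇒ log(r) = 2.84 − 2.824 = +0.016
r = [ClCH2COO-]/[ClCH2COOH] = 10^(+0.016) = 1.04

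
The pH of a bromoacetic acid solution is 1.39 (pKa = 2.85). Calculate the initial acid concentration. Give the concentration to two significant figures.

[H+] = 10^(-1.39) = 4.07 × 10^-2 M = x
Ka = 10^(−2.85) = 1.41 × 10^-3
Ka = x²/(C₀ − x) ⇒ C₀ = x + x²/Ka
C₀ = 4.07 × 10^-2 + (4.07 × 10^-2)²/(1.41 × 10^-3) = 1.22 M

C₀ = 1.2 M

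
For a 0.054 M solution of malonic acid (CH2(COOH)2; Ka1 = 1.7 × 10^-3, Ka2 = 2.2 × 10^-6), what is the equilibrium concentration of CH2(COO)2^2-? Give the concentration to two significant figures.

2.2 × 10^-6 M

First ionization gives [H+] ≈ [CH2(COOH)COO-] = 8.77 × 10^-3 M.
Second step: Ka2 = [H+][CH2(COO)2^2-]/[CH2(COOH)COO-] ≈ [CH2(COO)2^2-] (since [H+] ≈ [CH2(COOH)COO-]).
So [CH2(COO)2^2-] ≈ Ka2.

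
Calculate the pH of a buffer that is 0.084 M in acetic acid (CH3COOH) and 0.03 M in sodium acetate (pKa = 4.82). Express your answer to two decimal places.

Henderson–Hasselbalch: pH = pKa + log([CH3COO-]/[CH3COOH]) = 4.82 + log(0.03/0.084)
pH = 4.82 + (-0.447) = 4.37

pH = 4.37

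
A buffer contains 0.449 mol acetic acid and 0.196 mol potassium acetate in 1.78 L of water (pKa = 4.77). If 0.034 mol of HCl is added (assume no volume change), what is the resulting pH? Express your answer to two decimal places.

pH = 4.30

Added H+ converts CH3COO- to CH3COOH: CH3COOH → 0.483 mol, CH3COO- → 0.162 mol.
Henderson–Hasselbalch with mole ratio 0.162/0.483: pH = 4.77 + (-0.474)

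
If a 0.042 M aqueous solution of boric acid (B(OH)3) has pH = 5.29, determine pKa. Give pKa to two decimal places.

[H+] = 10^(-5.29) = 5.13 × 10^-6 M
At equilibrium [HA] = 0.042 − 5.13 × 10^-6 = 4.20 × 10^-2 M
Ka = [H+][A-]/[HA] = (5.13 × 10^-6)² / 4.20 × 10^-2 = 6.27 × 10^-10
pKa = -log(6.27 × 10^-10) = 9.20

pKa = 9.20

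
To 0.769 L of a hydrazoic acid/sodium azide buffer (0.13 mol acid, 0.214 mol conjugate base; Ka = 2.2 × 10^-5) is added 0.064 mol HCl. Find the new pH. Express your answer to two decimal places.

pH = 4.55

Added H+ converts N3- to HN3: HN3 → 0.194 mol, N3- → 0.15 mol.
pKa = −log(2.2 × 10^-5) = 4.658
pH = pKa + log(n_N3-/n_HN3) = 4.658 + log(0.15/0.194) = 4.658 + (-0.112)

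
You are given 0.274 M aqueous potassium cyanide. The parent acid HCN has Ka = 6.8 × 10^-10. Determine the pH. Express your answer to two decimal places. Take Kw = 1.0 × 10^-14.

CN- is the conjugate base of the weak acid HCN.
Kb = Kw/Ka = 1.0×10^-14 / 6.8 × 10^-10 = 1.47 × 10^-5
Let x = [OH-] at equilibrium. Kb = x²/(0.274 − x).
Since Kb ≪ C₀, x ≈ √(Kb·C₀) = 2.01 × 10^-3 M.
pOH = 2.70, so pH = 14.00 − pOH = 11.30

pH = 11.30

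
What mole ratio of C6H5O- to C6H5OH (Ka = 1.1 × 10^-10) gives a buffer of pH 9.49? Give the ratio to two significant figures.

pKa = -log(1.1 × 10^-10) = 9.959
pH = pKa + log(r) ⇒ log(r) = 9.49 − 9.959 = -0.469
r = [C6H5O-]/[C6H5OH] = 10^(-0.469) = 0.34

ratio = 0.34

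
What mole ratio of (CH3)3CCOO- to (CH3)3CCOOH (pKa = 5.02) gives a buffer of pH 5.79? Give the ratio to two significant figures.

pH = pKa + log(r) ⇒ log(r) = 5.79 − 5.02 = +0.77
r = [(CH3)3CCOO-]/[(CH3)3CCOOH] = 10^(+0.77) = 5.89

ratio = 5.9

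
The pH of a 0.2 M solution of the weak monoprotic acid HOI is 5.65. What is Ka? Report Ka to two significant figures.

Ka = 2.5 × 10^-11

[H+] = 10^(-5.65) = 2.24 × 10^-6 M
At equilibrium [HA] = 0.2 − 2.24 × 10^-6 = 2.00 × 10^-1 M
Ka = [H+][A-]/[HA] = (2.24 × 10^-6)² / 2.00 × 10^-1 = 2.5 × 10^-11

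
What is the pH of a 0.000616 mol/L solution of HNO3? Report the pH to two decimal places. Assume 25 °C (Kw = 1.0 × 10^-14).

pH = 3.21

HNO3 is a strong acid and dissociates completely, so [H+] = 0.000616 M.
pH = -log(0.000616) = 3.21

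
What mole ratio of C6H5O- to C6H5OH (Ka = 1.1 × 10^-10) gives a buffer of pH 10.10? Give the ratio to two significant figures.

ratio = 1.4

pKa = -log(1.1 × 10^-10) = 9.959
pH = pKa + log(r) ⇒ log(r) = 10.10 − 9.959 = +0.141
r = [C6H5O-]/[C6H5OH] = 10^(+0.141) = 1.38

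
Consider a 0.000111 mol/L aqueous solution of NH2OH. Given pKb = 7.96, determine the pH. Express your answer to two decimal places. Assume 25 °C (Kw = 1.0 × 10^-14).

pH = 8.04

NH2OH + H2O ⇌ NH3OH+ + OH-
Kb = 10^(−7.96) = 1.10 × 10^-8
From the ICE table, Kb = [OH-]²/(0.000111 − [OH-]) = 1.10 × 10^-8.
Assume [OH-] ≪ 0.000111: [OH-] ≈ √(1.10 × 10^-8 × 0.000111) = 1.10 × 10^-6 M
pOH = 5.96, so pH = 14.00 − pOH = 8.04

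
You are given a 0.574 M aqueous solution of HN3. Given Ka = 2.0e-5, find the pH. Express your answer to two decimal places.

pH = 2.47

HN3 ⇌ N3- + H+
From the ICE table, Ka = x²/(0.574 − x) = 2.0 × 10^-5.
Since Ka ≪ C₀, x ≈ √(Ka·C₀) = 3.39 × 10^-3 M.
pH = −log[H+] = −log(3.39 × 10^-3) = 2.47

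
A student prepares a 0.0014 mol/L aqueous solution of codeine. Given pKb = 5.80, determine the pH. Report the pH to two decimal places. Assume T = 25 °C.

pH = 9.67

C18H21NO3 + H2O ⇌ C18H22NO3+ + OH-
Kb = 10^(−5.80) = 1.58 × 10^-6
Kb = [OH-]²/(0.0014 − [OH-]) = 1.58 × 10^-6
Since Kb ≪ C₀, [OH-] ≈ √(Kb·C₀) = 4.70 × 10^-5 M.
pOH = −log(4.70 × 10^-5) = 4.33; pH = 14.00 − 4.33 = 9.67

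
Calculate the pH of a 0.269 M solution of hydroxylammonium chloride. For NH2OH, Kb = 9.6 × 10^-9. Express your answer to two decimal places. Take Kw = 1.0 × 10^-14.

pH = 3.28

NH3OH+ is the conjugate acid of the weak base NH2OH.
Ka = Kw/Kb = 1.0×10^-14 / 9.6 × 10^-9 = 1.04 × 10^-6
Ka = x²/(0.269 − x) = 1.04 × 10^-6
Neglecting x in the denominator: x = √(1.04 × 10^-6 × 0.269) = 5.29 × 10^-4 M
pH = −log[H+] = −log(5.29 × 10^-4) = 3.28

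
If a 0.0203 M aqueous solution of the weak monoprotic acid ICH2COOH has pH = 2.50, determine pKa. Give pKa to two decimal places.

[H+] = 10^(-2.50) = 3.16 × 10^-3 M
At equilibrium [HA] = 0.0203 − 3.16 × 10^-3 = 1.71 × 10^-2 M
Ka = [H+][A-]/[HA] = (3.16 × 10^-3)² / 1.71 × 10^-2 = 5.84 × 10^-4
pKa = -log(5.84 × 10^-4) = 3.23

pKa = 3.23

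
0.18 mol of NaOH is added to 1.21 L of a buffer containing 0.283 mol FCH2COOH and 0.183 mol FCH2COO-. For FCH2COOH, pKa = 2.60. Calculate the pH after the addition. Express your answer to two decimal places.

OH- converts FCH2COOH to FCH2COO-: FCH2COOH → 0.103 mol, FCH2COO- → 0.363 mol.
pH = pKa + log([A⁻]/[HA]) = 2.60 + log(0.363/0.103) = 2.60 +0.547

pH = 3.15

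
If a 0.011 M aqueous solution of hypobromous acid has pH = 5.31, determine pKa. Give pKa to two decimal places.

pKa = 8.66

[H+] = 10^(-5.31) = 4.90 × 10^-6 M
At equilibrium [HA] = 0.011 − 4.90 × 10^-6 = 1.10 × 10^-2 M
Ka = [H+][A-]/[HA] = (4.90 × 10^-6)² / 1.10 × 10^-2 = 2.18 × 10^-9
pKa = -log(2.18 × 10^-9) = 8.66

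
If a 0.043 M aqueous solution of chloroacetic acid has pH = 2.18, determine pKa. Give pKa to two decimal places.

[H+] = 10^(-2.18) = 6.61 × 10^-3 M
At equilibrium [HA] = 0.043 − 6.61 × 10^-3 = 3.64 × 10^-2 M
Ka = [H+][A-]/[HA] = (6.61 × 10^-3)² / 3.64 × 10^-2 = 1.20 × 10^-3
pKa = -log(1.20 × 10^-3) = 2.92

pKa = 2.92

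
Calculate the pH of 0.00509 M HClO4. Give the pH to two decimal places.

HClO4 is a strong acid and dissociates completely, so [H+] = 0.00509 M.
pH = -log(0.00509) = 2.29

pH = 2.29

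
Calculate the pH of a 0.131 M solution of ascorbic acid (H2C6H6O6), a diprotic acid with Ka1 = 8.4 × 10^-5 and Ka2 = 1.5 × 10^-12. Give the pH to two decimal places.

pH = 2.48

Ka1 ≫ Ka2, so treat the first dissociation as the only significant source of H+.
Ka1 = x²/(0.131 − x) = 8.4 × 10^-5
x ≈ √(8.4 × 10^-5 × 0.131) = 3.32 × 10^-3 M
pH = −log(3.32 × 10^-3) = 2.48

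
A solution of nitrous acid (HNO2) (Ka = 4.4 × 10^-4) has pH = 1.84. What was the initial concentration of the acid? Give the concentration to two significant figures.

C₀ = 4.9 × 10^-1 M

[H+] = 10^(-1.84) = 1.45 × 10^-2 M = x
Ka = x²/(C₀ − x) ⇒ C₀ = x + x²/Ka
C₀ = 1.45 × 10^-2 + (1.45 × 10^-2)²/(4.4 × 10^-4) = 4.92 × 10^-1 M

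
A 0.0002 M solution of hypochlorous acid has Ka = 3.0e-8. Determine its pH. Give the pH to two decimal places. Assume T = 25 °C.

HOCl ⇌ OCl- + H+
From the ICE table, Ka = [H+]²/(0.0002 − [H+]) = 3.0 × 10^-8.
Neglecting [H+] in the denominator: [H+] = √(3.0 × 10^-8 × 0.0002) = 2.45 × 10^-6 M
Check: 1.2% ionized — well under 5%, approximation valid.
pH = −log[H+] = −log(2.45 × 10^-6) = 5.61

pH = 5.61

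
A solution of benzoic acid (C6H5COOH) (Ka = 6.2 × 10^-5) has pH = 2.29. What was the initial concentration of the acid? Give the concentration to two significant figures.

C₀ = 4.3 × 10^-1 M

[H+] = 10^(-2.29) = 5.13 × 10^-3 M = x
Ka = x²/(C₀ − x) ⇒ C₀ = x + x²/Ka
C₀ = 5.13 × 10^-3 + (5.13 × 10^-3)²/(6.2 × 10^-5) = 4.30 × 10^-1 M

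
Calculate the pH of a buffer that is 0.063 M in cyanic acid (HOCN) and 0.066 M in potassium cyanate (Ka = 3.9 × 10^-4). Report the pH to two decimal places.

pH = 3.43

pKa = −log(3.9 × 10^-4) = 3.409
Using pH = pKa + log([base]/[acid]) with [base]/[acid] = 0.066/0.063:
pH = 3.409 + (+0.020) = 3.43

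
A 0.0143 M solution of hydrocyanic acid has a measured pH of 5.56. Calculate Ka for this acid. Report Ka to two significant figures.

Ka = 5.3 × 10^-10

[H+] = 10^(-5.56) = 2.75 × 10^-6 M
At equilibrium [HA] = 0.0143 − 2.75 × 10^-6 = 1.43 × 10^-2 M
Ka = [H+][A-]/[HA] = (2.75 × 10^-6)² / 1.43 × 10^-2 = 5.3 × 10^-10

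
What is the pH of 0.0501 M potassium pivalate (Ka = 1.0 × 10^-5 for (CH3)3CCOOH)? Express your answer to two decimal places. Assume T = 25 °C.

(CH3)3CCOO- is the conjugate base of the weak acid (CH3)3CCOOH.
Kb = Kw/Ka = 1.0×10^-14 / 1.0 × 10^-5 = 1.00 × 10^-9
From the ICE table, Kb = x²/(0.0501 − x) = 1.00 × 10^-9.
Neglecting x in the denominator: x = √(1.00 × 10^-9 × 0.0501) = 7.08 × 10^-6 M
(x/C₀ = 0.014% < 5%, so the approximation holds.)
pOH = 5.15, so pH = 14.00 − pOH = 8.85

pH = 8.85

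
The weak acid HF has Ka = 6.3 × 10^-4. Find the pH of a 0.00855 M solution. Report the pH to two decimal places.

pH = 2.69

HF ⇌ F- + H+
Let x = [H+] at equilibrium. Ka = x²/(0.00855 − x).
x is not negligible relative to C₀; solve x² + 0.00063·x − 5.39e-06 = 0.
x = (−Ka + √(Ka² + 4·Ka·C₀))/2 = 2.03 × 10^-3 M
pH = −log[H+] = −log(2.03 × 10^-3) = 2.69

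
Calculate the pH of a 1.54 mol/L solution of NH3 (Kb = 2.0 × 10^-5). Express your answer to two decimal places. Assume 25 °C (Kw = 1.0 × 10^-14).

NH3 + H2O ⇌ NH4+ + OH-
From the ICE table, Kb = [OH-]²/(1.54 − [OH-]) = 2.0 × 10^-5.
Neglecting [OH-] in the denominator: [OH-] = √(2.0 × 10^-5 × 1.54) = 5.55 × 10^-3 M
pOH = 2.26, so pH = 14.00 − pOH = 11.74

pH = 11.74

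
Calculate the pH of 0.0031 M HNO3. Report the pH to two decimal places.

HNO3 is a strong acid and dissociates completely, so [H+] = 0.0031 M.
pH = -log(0.0031) = 2.51

pH = 2.51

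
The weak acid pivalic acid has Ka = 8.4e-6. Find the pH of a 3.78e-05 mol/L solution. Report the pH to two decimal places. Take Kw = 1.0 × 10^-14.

pH = 4.85

(CH3)3CCOOH ⇌ (CH3)3CCOO- + H+
Ka = [H+]²/(3.78e-05 − [H+]) = 8.4 × 10^-6
[H+] is not negligible relative to C₀; solve [H+]² + 8.4e-06·[H+] − 3.18e-10 = 0.
[H+] = [−8.4e-06 + √(8.4e-06² + 1.27e-09)]/2 = 1.41 × 10^-5 M
pH = −log(1.41 × 10^-5) = 4.85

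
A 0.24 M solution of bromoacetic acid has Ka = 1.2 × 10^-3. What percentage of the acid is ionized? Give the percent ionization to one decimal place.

BrCH2COOH ⇌ BrCH2COO- + H+; let x = [H+] at equilibrium.
Solve x² + 0.0012x − 0.000288 = 0 → x = 1.64 × 10^-2 M
Fraction ionized = 1.64 × 10^-2 / 0.24 = 0.0683 → 6.8%

6.8%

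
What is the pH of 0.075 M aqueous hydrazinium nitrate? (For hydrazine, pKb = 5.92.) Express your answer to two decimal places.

pH = 4.60

N2H5+ is the conjugate acid of the weak base N2H4.
Kb = 10^(−5.92) = 1.20 × 10^-6
Ka = Kw/Kb = 1.0×10^-14 / 1.20 × 10^-6 = 8.33 × 10^-9
From the ICE table, Ka = [H+]²/(0.075 − [H+]) = 8.33 × 10^-9.
Neglecting [H+] in the denominator: [H+] = √(8.33 × 10^-9 × 0.075) = 2.50 × 10^-5 M
pH = −log[H+] = −log(2.50 × 10^-5) = 4.60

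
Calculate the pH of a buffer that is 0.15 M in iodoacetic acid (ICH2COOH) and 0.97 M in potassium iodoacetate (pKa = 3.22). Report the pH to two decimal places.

pH = 4.03

pH = pKa + log([A⁻]/[HA]) = 3.22 + log(0.97/0.15)
pH = 3.22 + (+0.811) = 4.03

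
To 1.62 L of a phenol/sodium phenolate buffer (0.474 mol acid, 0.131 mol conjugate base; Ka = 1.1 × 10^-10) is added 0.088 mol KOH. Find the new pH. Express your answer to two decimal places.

OH- converts C6H5OH to C6H5O-: C6H5OH → 0.386 mol, C6H5O- → 0.219 mol.
pKa = −log(1.1 × 10^-10) = 9.959
pH = pKa + log([A⁻]/[HA]) = 9.959 + log(0.219/0.386) = 9.959 -0.246

pH = 9.71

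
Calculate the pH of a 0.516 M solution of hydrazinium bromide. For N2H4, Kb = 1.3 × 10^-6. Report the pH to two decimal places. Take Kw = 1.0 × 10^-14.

pH = 4.20

N2H5+ is the conjugate acid of the weak base N2H4.
Ka = Kw/Kb = 1.0×10^-14 / 1.3 × 10^-6 = 7.69 × 10^-9
Let x = [H+] at equilibrium. Ka = x²/(0.516 − x).
Neglecting x in the denominator: x = √(7.69 × 10^-9 × 0.516) = 6.30 × 10^-5 M
(x/C₀ = 0.012% < 5%, so the approximation holds.)
pH = −log[H+] = −log(6.30 × 10^-5) = 4.20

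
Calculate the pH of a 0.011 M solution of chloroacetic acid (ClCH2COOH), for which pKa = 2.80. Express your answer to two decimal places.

pH = 2.46

ClCH2COOH ⇌ ClCH2COO- + H+
Ka = 10^(−2.80) = 1.58 × 10^-3
Ka = [H+]²/(0.011 − [H+]) = 1.58 × 10^-3
Here C₀/Ka ≈ 6.96, so the small-[H+] approximation fails. Use the quadratic:
[H+] = (−Ka + √(Ka² + 4·Ka·C₀))/2 = 3.45 × 10^-3 M
pH = −log[H+] = −log(3.45 × 10^-3) = 2.46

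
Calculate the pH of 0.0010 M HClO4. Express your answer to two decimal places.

pH = 3.00

HClO4 is a strong acid and dissociates completely, so [H+] = 0.0010 M.
pH = -log(0.001) = 3.00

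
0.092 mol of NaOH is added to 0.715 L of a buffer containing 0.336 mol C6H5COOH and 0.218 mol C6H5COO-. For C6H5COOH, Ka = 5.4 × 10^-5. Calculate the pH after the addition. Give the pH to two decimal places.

pH = 4.37

OH- converts C6H5COOH to C6H5COO-: C6H5COOH → 0.244 mol, C6H5COO- → 0.31 mol.
pKa = −log(5.4 × 10^-5) = 4.268
pH = pKa + log([A⁻]/[HA]) = 4.268 + log(0.31/0.244) = 4.268 +0.104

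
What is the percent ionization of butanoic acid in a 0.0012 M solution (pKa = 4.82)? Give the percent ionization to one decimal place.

10.6%

CH3(CH2)2COOH ⇌ CH3(CH2)2COO- + H+; let x = [H+] at equilibrium.
Ka = 10^(−4.82) = 1.51 × 10^-5
Ka = x²/(C₀ − x); solving the quadratic gives x = 1.27 × 10^-4 M.
Fraction ionized = 1.27 × 10^-4 / 0.0012 = 0.1058 → 10.6%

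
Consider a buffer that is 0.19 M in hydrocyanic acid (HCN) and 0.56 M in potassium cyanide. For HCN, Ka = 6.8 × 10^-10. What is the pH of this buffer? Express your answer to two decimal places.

pH = 9.64

pKa = −log(6.8 × 10^-10) = 9.167
Using pH = pKa + log([base]/[acid]) with [base]/[acid] = 0.56/0.19:
pH = 9.167 + (+0.469) = 9.64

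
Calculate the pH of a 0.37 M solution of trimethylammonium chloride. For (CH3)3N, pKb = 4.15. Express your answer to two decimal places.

(CH3)3NH+ is the conjugate acid of the weak base (CH3)3N.
Kb = 10^(−4.15) = 7.08 × 10^-5
Ka = Kw/Kb = 1.0×10^-14 / 7.08 × 10^-5 = 1.41 × 10^-10
Ka = x²/(0.37 − x) = 1.41 × 10^-10
Since Ka ≪ C₀, x ≈ √(Ka·C₀) = 7.22 × 10^-6 M.
(x/C₀ = 0.002% < 5%, so the approximation holds.)
pH = −log[H+] = −log(7.22 × 10^-6) = 5.14

pH = 5.14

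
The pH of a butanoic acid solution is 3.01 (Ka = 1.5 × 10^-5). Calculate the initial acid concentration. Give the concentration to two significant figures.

C₀ = 6.5 × 10^-2 M

[H+] = 10^(-3.01) = 9.77 × 10^-4 M = x
Ka = x²/(C₀ − x) ⇒ C₀ = x + x²/Ka
C₀ = 9.77 × 10^-4 + (9.77 × 10^-4)²/(1.5 × 10^-5) = 6.46 × 10^-2 M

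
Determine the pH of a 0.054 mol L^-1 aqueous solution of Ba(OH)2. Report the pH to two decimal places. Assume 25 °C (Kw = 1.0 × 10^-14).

pH = 13.03

Ba(OH)2 is a strong base (each formula unit releases 2 OH-); [OH-] = 0.108 M.
pOH = -log(0.108) = 0.97
pH = 14.00 - 0.97 = 13.03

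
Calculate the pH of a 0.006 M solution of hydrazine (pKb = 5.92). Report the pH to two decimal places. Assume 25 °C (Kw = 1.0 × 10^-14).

pH = 9.93

N2H4 + H2O ⇌ N2H5+ + OH-
Kb = 10^(−5.92) = 1.20 × 10^-6
Kb = [OH-]²/(0.006 − [OH-]) = 1.20 × 10^-6
Neglecting [OH-] in the denominator: [OH-] = √(1.20 × 10^-6 × 0.006) = 8.49 × 10^-5 M
pOH = −log(8.49 × 10^-5) = 4.07; pH = 14.00 − 4.07 = 9.93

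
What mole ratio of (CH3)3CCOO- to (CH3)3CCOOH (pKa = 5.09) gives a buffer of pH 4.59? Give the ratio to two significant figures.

pH = pKa + log(r) ⇒ log(r) = 4.59 − 5.09 = -0.50
r = [(CH3)3CCOO-]/[(CH3)3CCOOH] = 10^(-0.50) = 0.316

ratio = 0.32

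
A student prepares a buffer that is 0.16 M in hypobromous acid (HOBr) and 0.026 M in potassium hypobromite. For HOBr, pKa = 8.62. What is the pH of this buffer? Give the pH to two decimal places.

Using pH = pKa + log([base]/[acid]) with [base]/[acid] = 0.026/0.16:
pH = 8.62 + (-0.789) = 7.83

pH = 7.83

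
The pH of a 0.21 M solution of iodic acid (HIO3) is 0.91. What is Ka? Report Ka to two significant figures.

[H+] = 10^(-0.91) = 1.23 × 10^-1 M
At equilibrium [HA] = 0.21 − 1.23 × 10^-1 = 8.70 × 10^-2 M
Ka = [H+][A-]/[HA] = (1.23 × 10^-1)² / 8.70 × 10^-2 = 1.7 × 10^-1

Ka = 1.7 × 10^-1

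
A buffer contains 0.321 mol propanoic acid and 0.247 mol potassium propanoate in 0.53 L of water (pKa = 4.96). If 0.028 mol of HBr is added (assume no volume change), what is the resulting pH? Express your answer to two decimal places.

After neutralization: n(CH3CH2COOH) = 0.349 mol, n(CH3CH2COO-) = 0.219 mol.
Henderson–Hasselbalch with mole ratio 0.219/0.349: pH = 4.96 + (-0.202)

pH = 4.76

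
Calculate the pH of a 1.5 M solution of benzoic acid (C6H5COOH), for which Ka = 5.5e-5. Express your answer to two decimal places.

pH = 2.04

C6H5COOH ⇌ C6H5COO- + H+
Ka = x²/(1.5 − x) = 5.5 × 10^-5
Neglecting x in the denominator: x = √(5.5 × 10^-5 × 1.5) = 9.08 × 10^-3 M
(x/C₀ = 0.61% < 5%, so the approximation holds.)
pH = −log[H+] = −log(9.08 × 10^-3) = 2.04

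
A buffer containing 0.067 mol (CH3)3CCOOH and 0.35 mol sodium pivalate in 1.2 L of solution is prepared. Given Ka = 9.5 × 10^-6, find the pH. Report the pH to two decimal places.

pH = 5.74

pKa = −log(9.5 × 10^-6) = 5.022
pH = pKa + log([A⁻]/[HA]) = 5.022 + log(0.35/0.067)
pH = 5.022 + (+0.718) = 5.74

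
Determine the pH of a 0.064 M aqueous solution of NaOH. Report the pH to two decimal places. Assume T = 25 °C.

NaOH is a strong base; [OH-] = 0.064 M.
pOH = -log(0.064) = 1.19
pH = 14.00 - 1.19 = 12.81

pH = 12.81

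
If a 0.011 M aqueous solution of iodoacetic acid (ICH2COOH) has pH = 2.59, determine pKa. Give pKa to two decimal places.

pKa = 3.11

[H+] = 10^(-2.59) = 2.57 × 10^-3 M
At equilibrium [HA] = 0.011 − 2.57 × 10^-3 = 8.43 × 10^-3 M
Ka = [H+][A-]/[HA] = (2.57 × 10^-3)² / 8.43 × 10^-3 = 7.83 × 10^-4
pKa = -log(7.83 × 10^-4) = 3.11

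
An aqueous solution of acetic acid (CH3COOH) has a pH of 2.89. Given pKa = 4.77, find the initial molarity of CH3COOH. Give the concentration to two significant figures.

[H+] = 10^(-2.89) = 1.29 × 10^-3 M = x
Ka = 10^(−4.77) = 1.70 × 10^-5
Ka = x²/(C₀ − x) ⇒ C₀ = x + x²/Ka
C₀ = 1.29 × 10^-3 + (1.29 × 10^-3)²/(1.70 × 10^-5) = 9.92 × 10^-2 M

C₀ = 9.9 × 10^-2 M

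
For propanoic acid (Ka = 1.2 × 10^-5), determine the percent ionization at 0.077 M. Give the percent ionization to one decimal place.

1.2%

CH3CH2COOH ⇌ CH3CH2COO- + H+; let x = [H+] at equilibrium.
x ≈ √(Ka·C₀) = √(1.2 × 10^-5 × 0.077) = 9.61 × 10^-4 M
% ionization = x/C₀ × 100% = 9.61 × 10^-4/0.077 × 100% = 1.2%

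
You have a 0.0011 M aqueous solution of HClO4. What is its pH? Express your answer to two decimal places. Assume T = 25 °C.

pH = 2.96

HClO4 is a strong acid and dissociates completely, so [H+] = 0.0011 M.
pH = -log(0.0011) = 2.96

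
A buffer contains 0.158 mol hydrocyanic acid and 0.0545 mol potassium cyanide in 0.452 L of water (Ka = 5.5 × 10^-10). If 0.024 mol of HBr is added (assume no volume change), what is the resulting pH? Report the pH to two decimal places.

pH = 8.48

Added H+ converts CN- to HCN: HCN → 0.182 mol, CN- → 0.0305 mol.
pKa = −log(5.5 × 10^-10) = 9.260
pH = pKa + log(n_CN-/n_HCN) = 9.260 + log(0.0305/0.182) = 9.260 + (-0.776)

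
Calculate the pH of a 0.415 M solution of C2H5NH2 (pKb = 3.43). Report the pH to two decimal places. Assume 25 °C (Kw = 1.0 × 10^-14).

pH = 12.09

C2H5NH2 + H2O ⇌ C2H5NH3+ + OH-
Kb = 10^(−3.43) = 3.72 × 10^-4
From the ICE table, Kb = x²/(0.415 − x) = 3.72 × 10^-4.
Since Kb ≪ C₀, x ≈ √(Kb·C₀) = 1.24 × 10^-2 M.
(x/C₀ = 3% < 5%, so the approximation holds.)
pOH = −log(1.24 × 10^-2) = 1.91; pH = 14.00 − 1.91 = 12.09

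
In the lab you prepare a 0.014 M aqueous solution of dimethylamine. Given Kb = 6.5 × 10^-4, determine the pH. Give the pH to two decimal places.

(CH3)2NH + H2O ⇌ (CH3)2NH2+ + OH-
From the ICE table, Kb = [OH-]²/(0.014 − [OH-]) = 6.5 × 10^-4.
The 5% rule fails; solving [OH-]² + Kb·[OH-] − Kb·C₀ = 0 exactly:
[OH-] = [−0.00065 + √(0.00065² + 3.64e-05)]/2 = 2.71 × 10^-3 M
pOH = −log(2.71 × 10^-3) = 2.57; pH = 14.00 − 2.57 = 11.43

pH = 11.43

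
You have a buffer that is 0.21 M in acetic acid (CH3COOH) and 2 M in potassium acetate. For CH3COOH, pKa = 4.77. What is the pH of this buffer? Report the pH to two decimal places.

pH = pKa + log([A⁻]/[HA]) = 4.77 + log(2/0.21)
pH = 4.77 + (+0.979) = 5.75

pH = 5.75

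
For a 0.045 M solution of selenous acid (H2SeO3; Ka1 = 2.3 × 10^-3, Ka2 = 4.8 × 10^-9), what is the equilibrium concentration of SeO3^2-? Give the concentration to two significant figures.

First ionization gives [H+] ≈ [HSeO3-] = 9.09 × 10^-3 M.
Second step: Ka2 = [H+][SeO3^2-]/[HSeO3-] ≈ [SeO3^2-] (since [H+] ≈ [HSeO3-]).
So [SeO3^2-] ≈ Ka2.

4.8 × 10^-9 M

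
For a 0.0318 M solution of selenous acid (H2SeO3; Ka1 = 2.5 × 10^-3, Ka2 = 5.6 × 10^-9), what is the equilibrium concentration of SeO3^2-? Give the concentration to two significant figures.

5.6 × 10^-9 M

First ionization gives [H+] ≈ [HSeO3-] = 7.75 × 10^-3 M.
Second step: Ka2 = [H+][SeO3^2-]/[HSeO3-] ≈ [SeO3^2-] (since [H+] ≈ [HSeO3-]).
So [SeO3^2-] ≈ Ka2.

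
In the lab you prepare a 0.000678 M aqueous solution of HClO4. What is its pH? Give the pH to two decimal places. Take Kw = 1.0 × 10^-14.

HClO4 is a strong acid and dissociates completely, so [H+] = 0.000678 M.
pH = -log(0.000678) = 3.17

pH = 3.17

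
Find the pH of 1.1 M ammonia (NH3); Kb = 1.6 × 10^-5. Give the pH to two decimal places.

NH3 + H2O ⇌ NH4+ + OH-
From the ICE table, Kb = [OH-]²/(1.1 − [OH-]) = 1.6 × 10^-5.
Assume [OH-] ≪ 1.1: [OH-] ≈ √(1.6 × 10^-5 × 1.1) = 4.20 × 10^-3 M
pOH = 2.38, so pH = 14.00 − pOH = 11.62

pH = 11.62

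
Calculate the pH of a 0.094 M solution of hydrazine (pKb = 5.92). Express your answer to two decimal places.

pH = 10.53

N2H4 + H2O ⇌ N2H5+ + OH-
Kb = 10^(−5.92) = 1.20 × 10^-6
Kb = x²/(0.094 − x) = 1.20 × 10^-6
Since Kb ≪ C₀, x ≈ √(Kb·C₀) = 3.36 × 10^-4 M.
Check: 0.36% ionized — well under 5%, approximation valid.
pOH = 3.47, so pH = 14.00 − pOH = 10.53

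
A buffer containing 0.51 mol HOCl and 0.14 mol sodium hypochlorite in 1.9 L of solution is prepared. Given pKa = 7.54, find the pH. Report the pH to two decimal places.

Henderson–Hasselbalch: pH = pKa + log([OCl-]/[HOCl]) = 7.54 + log(0.14/0.51)
pH = 7.54 + (-0.561) = 6.98

pH = 6.98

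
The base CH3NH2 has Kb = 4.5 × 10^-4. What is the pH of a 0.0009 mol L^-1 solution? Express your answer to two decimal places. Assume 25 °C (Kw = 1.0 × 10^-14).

pH = 10.65

CH3NH2 + H2O ⇌ CH3NH3+ + OH-
Kb = [OH-]²/(0.0009 − [OH-]) = 4.5 × 10^-4
Here C₀/Kb ≈ 2, so the small-[OH-] approximation fails. Use the quadratic:
[OH-] = (−Kb + √(Kb² + 4·Kb·C₀))/2 = 4.50 × 10^-4 M
pOH = 3.35, so pH = 14.00 − pOH = 10.65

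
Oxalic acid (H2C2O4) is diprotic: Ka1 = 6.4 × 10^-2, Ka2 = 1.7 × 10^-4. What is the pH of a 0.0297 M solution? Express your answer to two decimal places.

Ka1 ≫ Ka2, so treat the first dissociation as the only significant source of H+.
Ka1 = x²/(0.0297 − x) = 6.4 × 10^-2
Solving the quadratic: x = (−Ka1 + √(Ka1² + 4·Ka1·C₀))/2 = 2.21 × 10^-2 M
pH = −log(2.21 × 10^-2) = 1.66

pH = 1.66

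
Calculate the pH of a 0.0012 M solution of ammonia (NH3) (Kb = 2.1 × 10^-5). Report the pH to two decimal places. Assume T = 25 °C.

pH = 10.17

NH3 + H2O ⇌ NH4+ + OH-
From the ICE table, Kb = x²/(0.0012 − x) = 2.1 × 10^-5.
x is not negligible relative to C₀; solve x² + 2.1e-05·x − 2.52e-08 = 0.
x = [−2.1e-05 + √(2.1e-05² + 1.01e-07)]/2 = 1.49 × 10^-4 M
pOH = −log(1.49 × 10^-4) = 3.83; pH = 14.00 − 3.83 = 10.17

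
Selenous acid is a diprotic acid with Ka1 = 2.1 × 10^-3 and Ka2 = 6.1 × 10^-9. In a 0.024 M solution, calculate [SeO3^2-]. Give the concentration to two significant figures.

6.1 × 10^-9 M

First ionization gives [H+] ≈ [HSeO3-] = 6.13 × 10^-3 M.
Second step: Ka2 = [H+][SeO3^2-]/[HSeO3-] ≈ [SeO3^2-] (since [H+] ≈ [HSeO3-]).
So [SeO3^2-] ≈ Ka2.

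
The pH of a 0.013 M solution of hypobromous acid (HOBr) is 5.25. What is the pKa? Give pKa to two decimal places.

[H+] = 10^(-5.25) = 5.62 × 10^-6 M
At equilibrium [HA] = 0.013 − 5.62 × 10^-6 = 1.30 × 10^-2 M
Ka = [H+][A-]/[HA] = (5.62 × 10^-6)² / 1.30 × 10^-2 = 2.43 × 10^-9
pKa = -log(2.43 × 10^-9) = 8.61

pKa = 8.61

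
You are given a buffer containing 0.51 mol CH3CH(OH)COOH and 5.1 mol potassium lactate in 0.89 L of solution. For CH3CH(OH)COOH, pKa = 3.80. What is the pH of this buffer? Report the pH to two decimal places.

pH = 4.80

Using pH = pKa + log([base]/[acid]) with [base]/[acid] = 5.1/0.51:
pH = 3.80 + (+1.000) = 4.80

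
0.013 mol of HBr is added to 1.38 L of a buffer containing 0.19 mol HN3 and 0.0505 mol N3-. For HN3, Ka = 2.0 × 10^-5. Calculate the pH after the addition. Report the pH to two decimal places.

After neutralization: n(HN3) = 0.203 mol, n(N3-) = 0.0375 mol.
pKa = −log(2.0 × 10^-5) = 4.699
pH = pKa + log(n_N3-/n_HN3) = 4.699 + log(0.0375/0.203) = 4.699 + (-0.733)

pH = 3.97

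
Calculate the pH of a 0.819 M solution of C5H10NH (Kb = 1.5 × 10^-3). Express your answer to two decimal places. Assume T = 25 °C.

C5H10NH + H2O ⇌ C5H10NH2+ + OH-
From the ICE table, Kb = [OH-]²/(0.819 − [OH-]) = 1.5 × 10^-3.
Assume [OH-] ≪ 0.819: [OH-] ≈ √(1.5 × 10^-3 × 0.819) = 3.50 × 10^-2 M
([OH-]/C₀ = 4.3% < 5%, so the approximation holds.)
pOH = 1.46, so pH = 14.00 − pOH = 12.54

pH = 12.54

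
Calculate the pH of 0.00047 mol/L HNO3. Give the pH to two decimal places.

pH = 3.33

HNO3 is a strong acid and dissociates completely, so [H+] = 0.00047 M.
pH = -log(0.00047) = 3.33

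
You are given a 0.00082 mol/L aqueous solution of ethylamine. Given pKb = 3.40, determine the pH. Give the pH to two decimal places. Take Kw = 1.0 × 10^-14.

C2H5NH2 + H2O ⇌ C2H5NH3+ + OH-
Kb = 10^(−3.40) = 3.98 × 10^-4
Kb = x²/(0.00082 − x) = 3.98 × 10^-4
x is not negligible relative to C₀; solve x² + 0.000398·x − 3.26e-07 = 0.
x = [−0.000398 + √(0.000398² + 1.31e-06)]/2 = 4.06 × 10^-4 M
pOH = 3.39, so pH = 14.00 − pOH = 10.61

pH = 10.61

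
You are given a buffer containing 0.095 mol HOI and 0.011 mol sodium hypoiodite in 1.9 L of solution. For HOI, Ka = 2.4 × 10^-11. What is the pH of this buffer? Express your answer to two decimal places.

pH = 9.68

pKa = −log(2.4 × 10^-11) = 10.620
Henderson–Hasselbalch: pH = pKa + log([OI-]/[HOI]) = 10.620 + log(0.011/0.095)
pH = 10.620 + (-0.936) = 9.68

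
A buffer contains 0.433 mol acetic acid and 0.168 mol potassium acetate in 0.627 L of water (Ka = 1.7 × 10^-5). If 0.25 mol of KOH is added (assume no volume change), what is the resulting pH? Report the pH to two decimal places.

OH- converts CH3COOH to CH3COO-: CH3COOH → 0.183 mol, CH3COO- → 0.418 mol.
pKa = −log(1.7 × 10^-5) = 4.770
Henderson–Hasselbalch with mole ratio 0.418/0.183: pH = 4.770 + (+0.359)

pH = 5.13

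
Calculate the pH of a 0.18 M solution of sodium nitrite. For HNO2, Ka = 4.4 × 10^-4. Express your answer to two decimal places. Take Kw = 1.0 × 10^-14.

pH = 8.31

NO2- is the conjugate base of the weak acid HNO2.
Kb = Kw/Ka = 1.0×10^-14 / 4.4 × 10^-4 = 2.27 × 10^-11
Kb = [OH-]²/(0.18 − [OH-]) = 2.27 × 10^-11
Since Kb ≪ C₀, [OH-] ≈ √(Kb·C₀) = 2.02 × 10^-6 M.
([OH-]/C₀ = 0.0011% < 5%, so the approximation holds.)
pOH = −log(2.02 × 10^-6) = 5.69; pH = 14.00 − 5.69 = 8.31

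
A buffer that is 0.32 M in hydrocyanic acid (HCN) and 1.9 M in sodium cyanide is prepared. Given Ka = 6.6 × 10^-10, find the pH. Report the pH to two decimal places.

pH = 9.95

pKa = −log(6.6 × 10^-10) = 9.180
Henderson–Hasselbalch: pH = pKa + log([CN-]/[HCN]) = 9.180 + log(1.9/0.32)
pH = 9.180 + (+0.774) = 9.95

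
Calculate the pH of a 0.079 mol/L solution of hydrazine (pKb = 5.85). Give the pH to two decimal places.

pH = 10.52

N2H4 + H2O ⇌ N2H5+ + OH-
Kb = 10^(−5.85) = 1.41 × 10^-6
Kb = [OH-]²/(0.079 − [OH-]) = 1.41 × 10^-6
Since Kb ≪ C₀, [OH-] ≈ √(Kb·C₀) = 3.34 × 10^-4 M.
Check: 0.42% ionized — well under 5%, approximation valid.
pOH = 3.48, so pH = 14.00 − pOH = 10.52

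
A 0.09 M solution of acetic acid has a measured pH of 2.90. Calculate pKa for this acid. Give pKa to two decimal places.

pKa = 4.75

[H+] = 10^(-2.90) = 1.26 × 10^-3 M
At equilibrium [HA] = 0.09 − 1.26 × 10^-3 = 8.87 × 10^-2 M
Ka = [H+][A-]/[HA] = (1.26 × 10^-3)² / 8.87 × 10^-2 = 1.79 × 10^-5
pKa = -log(1.79 × 10^-5) = 4.75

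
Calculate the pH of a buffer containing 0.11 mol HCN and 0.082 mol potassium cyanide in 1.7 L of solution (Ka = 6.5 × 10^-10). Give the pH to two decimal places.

pH = 9.06

pKa = −log(6.5 × 10^-10) = 9.187
Using pH = pKa + log([base]/[acid]) with [base]/[acid] = 0.082/0.11:
pH = 9.187 + (-0.128) = 9.06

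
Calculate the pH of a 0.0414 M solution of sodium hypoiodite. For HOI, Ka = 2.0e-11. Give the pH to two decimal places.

pH = 11.63

OI- is the conjugate base of the weak acid HOI.
Kb = Kw/Ka = 1.0×10^-14 / 2.0 × 10^-11 = 5.00 × 10^-4
Let x = [OH-] at equilibrium. Kb = x²/(0.0414 − x).
Here C₀/Kb ≈ 82.8, so the small-x approximation fails. Use the quadratic:
x = (−Kb + √(Kb² + 4·Kb·C₀))/2 = 4.31 × 10^-3 M
pOH = −log(4.31 × 10^-3) = 2.37; pH = 14.00 − 2.37 = 11.63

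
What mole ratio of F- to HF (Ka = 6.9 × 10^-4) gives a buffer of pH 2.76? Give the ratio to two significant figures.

ratio = 0.40

pKa = -log(6.9 × 10^-4) = 3.161
pH = pKa + log(r) ⇒ log(r) = 2.76 − 3.161 = -0.401
r = [F-]/[HF] = 10^(-0.401) = 0.397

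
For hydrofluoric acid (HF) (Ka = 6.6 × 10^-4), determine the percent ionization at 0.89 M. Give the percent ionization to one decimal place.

2.7%

HF ⇌ F- + H+; let x = [H+] at equilibrium.
x ≈ √(Ka·C₀) = √(6.6 × 10^-4 × 0.89) = 2.42 × 10^-2 M
Fraction ionized = 2.42 × 10^-2 / 0.89 = 0.0272 → 2.7%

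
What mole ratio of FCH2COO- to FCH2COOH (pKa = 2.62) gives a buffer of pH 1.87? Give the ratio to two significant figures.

pH = pKa + log(r) ⇒ log(r) = 1.87 − 2.62 = -0.75
r = [FCH2COO-]/[FCH2COOH] = 10^(-0.75) = 0.178

ratio = 0.18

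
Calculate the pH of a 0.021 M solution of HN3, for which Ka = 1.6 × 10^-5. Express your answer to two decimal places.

pH = 3.24

HN3 ⇌ N3- + H+
From the ICE table, Ka = [H+]²/(0.021 − [H+]) = 1.6 × 10^-5.
Since Ka ≪ C₀, [H+] ≈ √(Ka·C₀) = 5.80 × 10^-4 M.
Check: 2.8% ionized — well under 5%, approximation valid.
pH = −log[H+] = −log(5.80 × 10^-4) = 3.24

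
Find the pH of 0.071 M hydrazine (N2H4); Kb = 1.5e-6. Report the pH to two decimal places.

pH = 10.51

N2H4 + H2O ⇌ N2H5+ + OH-
Kb = [OH-]²/(0.071 − [OH-]) = 1.5 × 10^-6
Since Kb ≪ C₀, [OH-] ≈ √(Kb·C₀) = 3.26 × 10^-4 M.
Check: 0.46% ionized — well under 5%, approximation valid.
pOH = −log(3.26 × 10^-4) = 3.49; pH = 14.00 − 3.49 = 10.51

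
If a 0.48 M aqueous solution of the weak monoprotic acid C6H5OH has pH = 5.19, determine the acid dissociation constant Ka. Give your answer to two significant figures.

[H+] = 10^(-5.19) = 6.46 × 10^-6 M
At equilibrium [HA] = 0.48 − 6.46 × 10^-6 = 4.80 × 10^-1 M
Ka = [H+][A-]/[HA] = (6.46 × 10^-6)² / 4.80 × 10^-1 = 8.7 × 10^-11

Ka = 8.7 × 10^-11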